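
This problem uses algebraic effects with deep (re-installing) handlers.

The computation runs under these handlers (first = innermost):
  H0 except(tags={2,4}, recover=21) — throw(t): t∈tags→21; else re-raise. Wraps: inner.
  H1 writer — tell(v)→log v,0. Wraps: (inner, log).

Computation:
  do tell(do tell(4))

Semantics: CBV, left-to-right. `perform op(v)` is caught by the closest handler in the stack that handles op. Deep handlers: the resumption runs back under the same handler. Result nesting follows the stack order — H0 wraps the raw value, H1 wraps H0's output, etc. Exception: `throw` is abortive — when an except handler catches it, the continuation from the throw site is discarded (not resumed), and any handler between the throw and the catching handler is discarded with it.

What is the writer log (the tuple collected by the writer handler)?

Working:
tell(4) @ H1 ⇒ log+=4
tell(0) @ H1 ⇒ log+=0
H0 returns 0
H1 returns (0, (4, 0))
= (0, (4, 0))

Answer: (4, 0)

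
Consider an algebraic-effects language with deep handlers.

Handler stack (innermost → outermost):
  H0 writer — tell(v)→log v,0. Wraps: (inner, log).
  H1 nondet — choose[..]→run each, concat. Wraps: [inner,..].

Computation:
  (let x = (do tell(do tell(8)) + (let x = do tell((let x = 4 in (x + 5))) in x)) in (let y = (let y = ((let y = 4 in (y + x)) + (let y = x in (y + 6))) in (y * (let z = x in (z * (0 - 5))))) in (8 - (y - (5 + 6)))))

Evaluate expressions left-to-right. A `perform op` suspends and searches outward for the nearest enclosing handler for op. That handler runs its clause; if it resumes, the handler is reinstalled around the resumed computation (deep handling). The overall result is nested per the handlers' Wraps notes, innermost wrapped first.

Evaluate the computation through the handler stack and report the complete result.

Answer: [(19, (8, 0, 9))]

Evaluation trace:
tell(8) @ H0 ⇒ log+=8
tell(0) @ H0 ⇒ log+=0
tell(9) @ H0 ⇒ log+=9
H0 returns (19, (8, 0, 9))
H1 returns [(19, (8, 0, 9))]
= [(19, (8, 0, 9))]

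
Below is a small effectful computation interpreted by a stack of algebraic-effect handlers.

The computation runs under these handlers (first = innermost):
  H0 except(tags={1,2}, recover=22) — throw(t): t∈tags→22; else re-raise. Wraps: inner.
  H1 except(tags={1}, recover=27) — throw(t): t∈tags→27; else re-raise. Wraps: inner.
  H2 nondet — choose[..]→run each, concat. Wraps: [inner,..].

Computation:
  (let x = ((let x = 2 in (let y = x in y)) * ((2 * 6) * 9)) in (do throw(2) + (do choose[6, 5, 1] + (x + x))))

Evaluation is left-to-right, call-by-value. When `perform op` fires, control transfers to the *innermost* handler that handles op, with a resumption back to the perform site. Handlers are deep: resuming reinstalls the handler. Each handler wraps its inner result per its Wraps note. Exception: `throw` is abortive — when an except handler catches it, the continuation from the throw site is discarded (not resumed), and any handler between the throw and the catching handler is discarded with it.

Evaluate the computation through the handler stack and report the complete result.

Answer: [22]

Evaluation trace:
throw(2) @ H0 caught ⇒ 22
H1 returns 22
H2 returns [22]
= [22]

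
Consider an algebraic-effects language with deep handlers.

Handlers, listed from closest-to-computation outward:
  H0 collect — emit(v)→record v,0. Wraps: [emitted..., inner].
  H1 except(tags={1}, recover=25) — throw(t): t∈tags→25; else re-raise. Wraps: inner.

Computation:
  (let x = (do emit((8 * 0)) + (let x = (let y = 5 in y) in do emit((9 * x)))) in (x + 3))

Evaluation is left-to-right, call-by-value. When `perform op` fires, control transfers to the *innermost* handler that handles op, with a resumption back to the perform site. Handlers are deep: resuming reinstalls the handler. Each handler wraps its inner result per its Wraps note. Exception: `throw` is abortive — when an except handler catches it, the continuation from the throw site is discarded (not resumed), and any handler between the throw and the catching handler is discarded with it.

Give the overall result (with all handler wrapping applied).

Evaluation trace:
emit(0) @ H0 ⇒ out+=0
emit(45) @ H0 ⇒ out+=45
H0 returns [0, 45, 3]
H1 returns [0, 45, 3]
= [0, 45, 3]

Answer: [0, 45, 3]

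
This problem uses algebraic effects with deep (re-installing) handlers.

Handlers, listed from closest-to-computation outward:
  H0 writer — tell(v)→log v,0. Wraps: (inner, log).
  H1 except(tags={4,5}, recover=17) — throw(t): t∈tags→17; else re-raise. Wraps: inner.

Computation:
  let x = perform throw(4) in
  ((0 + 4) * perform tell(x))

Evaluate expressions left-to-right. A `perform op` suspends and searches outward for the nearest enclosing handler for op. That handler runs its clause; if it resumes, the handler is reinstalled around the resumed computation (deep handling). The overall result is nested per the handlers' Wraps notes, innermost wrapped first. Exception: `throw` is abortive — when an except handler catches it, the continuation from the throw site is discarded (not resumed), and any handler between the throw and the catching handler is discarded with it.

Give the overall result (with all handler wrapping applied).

Step-by-step:
throw(4) @ H1 caught ⇒ 17
= 17

Answer: 17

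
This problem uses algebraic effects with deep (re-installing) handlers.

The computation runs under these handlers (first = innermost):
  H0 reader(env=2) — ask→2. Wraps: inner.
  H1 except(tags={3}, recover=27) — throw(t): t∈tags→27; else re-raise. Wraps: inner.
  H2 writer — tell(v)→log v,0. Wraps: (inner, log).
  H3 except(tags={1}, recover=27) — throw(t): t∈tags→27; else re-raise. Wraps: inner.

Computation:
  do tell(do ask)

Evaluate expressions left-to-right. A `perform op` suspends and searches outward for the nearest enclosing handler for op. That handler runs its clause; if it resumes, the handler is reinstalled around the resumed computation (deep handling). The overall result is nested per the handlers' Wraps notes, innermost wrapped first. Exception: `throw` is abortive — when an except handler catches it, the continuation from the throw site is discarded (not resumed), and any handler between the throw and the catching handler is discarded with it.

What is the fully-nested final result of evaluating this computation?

Answer: (0, (2))

Working:
ask @ H0 ⇒ 2
tell(2) @ H2 ⇒ log+=2
H0 returns 0
H1 returns 0
H2 returns (0, (2))
H3 returns (0, (2))
= (0, (2))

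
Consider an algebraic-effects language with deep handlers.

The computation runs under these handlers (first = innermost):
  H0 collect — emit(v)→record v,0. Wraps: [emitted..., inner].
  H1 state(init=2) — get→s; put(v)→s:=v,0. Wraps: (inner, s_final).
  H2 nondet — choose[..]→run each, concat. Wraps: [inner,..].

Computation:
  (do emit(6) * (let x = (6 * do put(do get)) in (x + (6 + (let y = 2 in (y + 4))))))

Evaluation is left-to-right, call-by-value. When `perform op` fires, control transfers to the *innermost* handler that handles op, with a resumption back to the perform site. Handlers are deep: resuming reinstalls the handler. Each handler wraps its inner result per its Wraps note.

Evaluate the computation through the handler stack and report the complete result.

Step-by-step:
emit(6) @ H0 ⇒ out+=6
get @ H1 ⇒ 2
put(2) @ H1 ⇒ s:=2
H0 returns [6, 0]
H1 returns ([6, 0], 2)
H2 returns [([6, 0], 2)]
= [([6, 0], 2)]

Answer: [([6, 0], 2)]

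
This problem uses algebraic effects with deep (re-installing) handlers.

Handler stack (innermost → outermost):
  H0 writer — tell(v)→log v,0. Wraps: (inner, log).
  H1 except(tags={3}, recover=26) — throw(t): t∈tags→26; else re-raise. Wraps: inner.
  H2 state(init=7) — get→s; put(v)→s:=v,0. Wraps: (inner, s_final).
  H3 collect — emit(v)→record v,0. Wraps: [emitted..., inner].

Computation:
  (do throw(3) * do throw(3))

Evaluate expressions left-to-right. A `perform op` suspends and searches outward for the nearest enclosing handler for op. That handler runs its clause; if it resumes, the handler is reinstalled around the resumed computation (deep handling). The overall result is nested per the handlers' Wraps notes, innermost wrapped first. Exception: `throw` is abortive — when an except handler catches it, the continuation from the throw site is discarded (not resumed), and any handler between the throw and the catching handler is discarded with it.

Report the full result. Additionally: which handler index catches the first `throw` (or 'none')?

Working:
throw(3) @ H1 caught ⇒ 26
H2 returns (26, 7)
H3 returns [(26, 7)]
= [(26, 7)]

Answer: [(26, 7)] ; first throw caught by: H1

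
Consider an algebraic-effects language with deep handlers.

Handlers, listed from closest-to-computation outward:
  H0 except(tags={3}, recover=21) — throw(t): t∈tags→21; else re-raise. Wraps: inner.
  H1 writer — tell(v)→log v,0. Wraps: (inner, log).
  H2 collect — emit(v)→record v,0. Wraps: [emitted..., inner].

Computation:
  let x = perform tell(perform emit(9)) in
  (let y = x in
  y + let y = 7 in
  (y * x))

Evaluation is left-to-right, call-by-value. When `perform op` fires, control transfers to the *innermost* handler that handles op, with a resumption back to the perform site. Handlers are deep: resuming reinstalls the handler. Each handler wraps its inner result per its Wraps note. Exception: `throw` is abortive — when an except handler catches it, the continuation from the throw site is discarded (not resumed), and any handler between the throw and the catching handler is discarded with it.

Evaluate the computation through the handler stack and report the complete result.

Answer: [9, (0, (0))]

Working:
emit(9) @ H2 ⇒ out+=9
tell(0) @ H1 ⇒ log+=0
H0 returns 0
H1 returns (0, (0))
H2 returns [9, (0, (0))]
= [9, (0, (0))]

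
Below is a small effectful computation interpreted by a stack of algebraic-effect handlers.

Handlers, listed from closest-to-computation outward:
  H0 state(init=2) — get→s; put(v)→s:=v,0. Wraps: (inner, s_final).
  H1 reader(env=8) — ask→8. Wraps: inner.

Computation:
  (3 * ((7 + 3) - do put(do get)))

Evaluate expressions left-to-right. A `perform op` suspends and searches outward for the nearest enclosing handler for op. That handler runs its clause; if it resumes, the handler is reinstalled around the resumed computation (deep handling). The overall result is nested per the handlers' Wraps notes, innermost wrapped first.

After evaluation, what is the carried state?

Answer: 2

Evaluation trace:
get @ H0 ⇒ 2
put(2) @ H0 ⇒ s:=2
H0 returns (30, 2)
H1 returns (30, 2)
= (30, 2)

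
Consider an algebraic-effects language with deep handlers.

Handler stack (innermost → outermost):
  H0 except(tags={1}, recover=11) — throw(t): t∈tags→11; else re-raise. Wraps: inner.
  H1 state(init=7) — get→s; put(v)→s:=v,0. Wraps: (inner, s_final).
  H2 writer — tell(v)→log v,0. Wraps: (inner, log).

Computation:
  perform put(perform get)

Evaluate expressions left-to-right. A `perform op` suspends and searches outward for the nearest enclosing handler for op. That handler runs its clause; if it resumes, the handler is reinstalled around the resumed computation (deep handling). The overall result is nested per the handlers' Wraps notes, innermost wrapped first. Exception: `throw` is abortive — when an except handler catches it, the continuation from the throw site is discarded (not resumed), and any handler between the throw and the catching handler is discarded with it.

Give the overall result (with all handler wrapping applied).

Answer: ((0, 7), ())

Step-by-step:
get @ H1 ⇒ 7
put(7) @ H1 ⇒ s:=7
H0 returns 0
H1 returns (0, 7)
H2 returns ((0, 7), ())
= ((0, 7), ())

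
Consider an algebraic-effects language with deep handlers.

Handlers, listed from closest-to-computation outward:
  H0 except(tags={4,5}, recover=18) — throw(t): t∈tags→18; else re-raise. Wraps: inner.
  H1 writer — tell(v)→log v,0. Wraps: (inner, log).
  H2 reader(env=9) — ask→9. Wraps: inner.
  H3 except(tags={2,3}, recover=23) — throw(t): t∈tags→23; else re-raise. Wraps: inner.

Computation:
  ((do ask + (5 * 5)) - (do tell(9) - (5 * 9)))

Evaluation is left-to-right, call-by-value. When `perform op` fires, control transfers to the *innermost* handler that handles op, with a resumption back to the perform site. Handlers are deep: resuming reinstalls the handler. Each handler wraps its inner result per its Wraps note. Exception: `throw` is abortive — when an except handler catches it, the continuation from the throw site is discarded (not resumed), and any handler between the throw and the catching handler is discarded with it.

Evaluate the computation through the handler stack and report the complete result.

Working:
ask @ H2 ⇒ 9
tell(9) @ H1 ⇒ log+=9
H0 returns 79
H1 returns (79, (9))
H2 returns (79, (9))
H3 returns (79, (9))
= (79, (9))

Answer: (79, (9))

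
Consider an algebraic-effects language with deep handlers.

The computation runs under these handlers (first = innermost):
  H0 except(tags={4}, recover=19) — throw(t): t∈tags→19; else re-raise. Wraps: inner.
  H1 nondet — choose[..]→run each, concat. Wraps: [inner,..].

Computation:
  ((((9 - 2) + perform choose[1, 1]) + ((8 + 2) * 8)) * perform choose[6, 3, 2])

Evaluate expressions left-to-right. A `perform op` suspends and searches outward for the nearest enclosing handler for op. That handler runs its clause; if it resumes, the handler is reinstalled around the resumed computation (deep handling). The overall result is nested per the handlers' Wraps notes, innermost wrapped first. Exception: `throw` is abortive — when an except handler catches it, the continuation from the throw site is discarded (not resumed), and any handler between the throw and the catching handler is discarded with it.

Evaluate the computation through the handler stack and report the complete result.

Answer: [528, 264, 176, 528, 264, 176]

Step-by-step:
choose[1, 1] @ H1
  branch[0] choose=1:
    choose[6, 3, 2] @ H1
      branch[0] choose=6:
        H0 returns 528
        H1 returns [528]
      branch[1] choose=3:
        H0 returns 264
        H1 returns [264]
      branch[2] choose=2:
        H0 returns 176
        H1 returns [176]
  branch[1] choose=1:
    choose[6, 3, 2] @ H1
      branch[0] choose=6:
        H0 returns 528
        H1 returns [528]
      branch[1] choose=3:
        H0 returns 264
        H1 returns [264]
      branch[2] choose=2:
        H0 returns 176
        H1 returns [176]
= [528, 264, 176, 528, 264, 176]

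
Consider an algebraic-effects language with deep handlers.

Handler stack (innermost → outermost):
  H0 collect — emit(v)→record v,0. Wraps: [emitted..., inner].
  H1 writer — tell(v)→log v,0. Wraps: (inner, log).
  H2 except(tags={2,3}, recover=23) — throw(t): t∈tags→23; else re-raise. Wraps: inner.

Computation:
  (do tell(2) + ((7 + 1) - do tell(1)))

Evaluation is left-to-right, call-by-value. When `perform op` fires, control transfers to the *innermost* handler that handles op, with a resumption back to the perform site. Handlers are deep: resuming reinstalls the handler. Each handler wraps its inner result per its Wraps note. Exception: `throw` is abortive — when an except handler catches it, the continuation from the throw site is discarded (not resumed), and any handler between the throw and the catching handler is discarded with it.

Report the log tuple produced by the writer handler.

Answer: (2, 1)

Evaluation trace:
tell(2) @ H1 ⇒ log+=2
tell(1) @ H1 ⇒ log+=1
H0 returns [8]
H1 returns ([8], (2, 1))
H2 returns ([8], (2, 1))
= ([8], (2, 1))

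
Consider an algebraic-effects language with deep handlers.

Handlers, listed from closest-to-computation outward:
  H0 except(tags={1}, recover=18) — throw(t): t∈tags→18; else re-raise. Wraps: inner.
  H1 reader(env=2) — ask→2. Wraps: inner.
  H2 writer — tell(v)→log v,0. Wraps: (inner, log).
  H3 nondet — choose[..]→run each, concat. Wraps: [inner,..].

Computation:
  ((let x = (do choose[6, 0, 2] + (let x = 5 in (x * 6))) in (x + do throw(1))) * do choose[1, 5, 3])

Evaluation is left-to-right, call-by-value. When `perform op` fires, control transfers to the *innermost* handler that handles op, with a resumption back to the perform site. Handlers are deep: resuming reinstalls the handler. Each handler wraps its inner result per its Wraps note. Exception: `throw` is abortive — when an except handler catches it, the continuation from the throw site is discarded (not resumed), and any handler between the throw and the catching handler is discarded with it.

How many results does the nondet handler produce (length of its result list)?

Answer: 3

Evaluation trace:
choose[6, 0, 2] @ H3
  branch[0] choose=6:
    throw(1) @ H0 caught ⇒ 18
    H1 returns 18
    H2 returns (18, ())
    H3 returns [(18, ())]
  branch[1] choose=0:
    throw(1) @ H0 caught ⇒ 18
    H1 returns 18
    H2 returns (18, ())
    H3 returns [(18, ())]
  branch[2] choose=2:
    throw(1) @ H0 caught ⇒ 18
    H1 returns 18
    H2 returns (18, ())
    H3 returns [(18, ())]
= [(18, ()), (18, ()), (18, ())]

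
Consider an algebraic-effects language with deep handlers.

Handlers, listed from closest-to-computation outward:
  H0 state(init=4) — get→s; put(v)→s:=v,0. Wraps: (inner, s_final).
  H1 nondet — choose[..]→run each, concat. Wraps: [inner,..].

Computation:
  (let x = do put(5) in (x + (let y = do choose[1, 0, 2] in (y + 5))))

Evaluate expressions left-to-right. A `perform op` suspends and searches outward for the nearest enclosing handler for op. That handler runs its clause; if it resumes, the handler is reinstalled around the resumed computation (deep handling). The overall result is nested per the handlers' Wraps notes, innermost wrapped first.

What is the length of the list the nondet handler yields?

Answer: 3

Working:
put(5) @ H0 ⇒ s:=5
choose[1, 0, 2] @ H1
  branch[0] choose=1:
    H0 returns (6, 5)
    H1 returns [(6, 5)]
  branch[1] choose=0:
    H0 returns (5, 5)
    H1 returns [(5, 5)]
  branch[2] choose=2:
    H0 returns (7, 5)
    H1 returns [(7, 5)]
= [(6, 5), (5, 5), (7, 5)]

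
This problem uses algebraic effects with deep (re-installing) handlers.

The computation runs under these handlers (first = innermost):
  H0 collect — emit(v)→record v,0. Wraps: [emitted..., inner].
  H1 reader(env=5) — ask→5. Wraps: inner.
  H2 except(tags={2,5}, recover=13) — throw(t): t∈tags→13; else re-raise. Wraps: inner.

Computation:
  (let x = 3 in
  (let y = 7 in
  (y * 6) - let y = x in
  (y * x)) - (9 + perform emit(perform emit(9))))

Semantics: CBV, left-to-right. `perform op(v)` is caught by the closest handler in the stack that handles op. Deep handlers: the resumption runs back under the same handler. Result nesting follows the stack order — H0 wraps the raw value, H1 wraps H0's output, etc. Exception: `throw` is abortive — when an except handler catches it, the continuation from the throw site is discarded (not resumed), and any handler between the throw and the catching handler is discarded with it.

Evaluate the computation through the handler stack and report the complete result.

Step-by-step:
emit(9) @ H0 ⇒ out+=9
emit(0) @ H0 ⇒ out+=0
H0 returns [9, 0, 24]
H1 returns [9, 0, 24]
H2 returns [9, 0, 24]
= [9, 0, 24]

Answer: [9, 0, 24]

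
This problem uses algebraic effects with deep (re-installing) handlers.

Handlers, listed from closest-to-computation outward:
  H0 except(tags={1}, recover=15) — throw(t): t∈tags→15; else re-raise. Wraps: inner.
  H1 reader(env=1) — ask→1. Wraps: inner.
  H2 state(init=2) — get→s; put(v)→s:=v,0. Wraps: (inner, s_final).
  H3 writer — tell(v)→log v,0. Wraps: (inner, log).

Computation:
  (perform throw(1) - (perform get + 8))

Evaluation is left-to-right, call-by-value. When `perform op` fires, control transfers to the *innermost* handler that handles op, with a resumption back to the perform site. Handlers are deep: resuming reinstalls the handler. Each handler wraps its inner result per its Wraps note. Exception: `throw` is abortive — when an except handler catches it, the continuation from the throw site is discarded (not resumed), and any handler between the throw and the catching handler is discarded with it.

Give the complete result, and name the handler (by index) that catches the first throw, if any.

Evaluation trace:
throw(1) @ H0 caught ⇒ 15
H1 returns 15
H2 returns (15, 2)
H3 returns ((15, 2), ())
= ((15, 2), ())

Answer: ((15, 2), ()) ; first throw caught by: H0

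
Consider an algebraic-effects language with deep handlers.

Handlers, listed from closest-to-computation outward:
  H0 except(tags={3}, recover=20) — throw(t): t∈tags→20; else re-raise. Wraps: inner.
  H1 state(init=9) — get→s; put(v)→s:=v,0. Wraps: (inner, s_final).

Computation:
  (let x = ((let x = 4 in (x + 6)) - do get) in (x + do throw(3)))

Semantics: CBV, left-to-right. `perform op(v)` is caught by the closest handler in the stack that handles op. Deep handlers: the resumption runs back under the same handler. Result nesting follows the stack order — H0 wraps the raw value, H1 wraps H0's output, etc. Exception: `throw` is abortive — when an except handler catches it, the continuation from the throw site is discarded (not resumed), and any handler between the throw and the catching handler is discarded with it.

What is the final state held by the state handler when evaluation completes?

Answer: 9

Working:
get @ H1 ⇒ 9
throw(3) @ H0 caught ⇒ 20
H1 returns (20, 9)
= (20, 9)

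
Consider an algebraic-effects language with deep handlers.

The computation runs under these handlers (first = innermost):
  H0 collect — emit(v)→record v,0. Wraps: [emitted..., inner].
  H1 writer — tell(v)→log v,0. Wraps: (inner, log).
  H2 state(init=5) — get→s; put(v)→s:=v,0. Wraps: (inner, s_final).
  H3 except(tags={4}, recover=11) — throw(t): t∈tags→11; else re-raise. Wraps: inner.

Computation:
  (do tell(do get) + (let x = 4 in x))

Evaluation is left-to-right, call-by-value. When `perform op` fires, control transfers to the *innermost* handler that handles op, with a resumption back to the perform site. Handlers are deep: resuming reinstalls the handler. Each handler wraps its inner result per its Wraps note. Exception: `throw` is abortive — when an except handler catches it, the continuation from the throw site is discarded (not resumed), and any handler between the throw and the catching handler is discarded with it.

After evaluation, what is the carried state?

Evaluation trace:
get @ H2 ⇒ 5
tell(5) @ H1 ⇒ log+=5
H0 returns [4]
H1 returns ([4], (5))
H2 returns (([4], (5)), 5)
H3 returns (([4], (5)), 5)
= (([4], (5)), 5)

Answer: 5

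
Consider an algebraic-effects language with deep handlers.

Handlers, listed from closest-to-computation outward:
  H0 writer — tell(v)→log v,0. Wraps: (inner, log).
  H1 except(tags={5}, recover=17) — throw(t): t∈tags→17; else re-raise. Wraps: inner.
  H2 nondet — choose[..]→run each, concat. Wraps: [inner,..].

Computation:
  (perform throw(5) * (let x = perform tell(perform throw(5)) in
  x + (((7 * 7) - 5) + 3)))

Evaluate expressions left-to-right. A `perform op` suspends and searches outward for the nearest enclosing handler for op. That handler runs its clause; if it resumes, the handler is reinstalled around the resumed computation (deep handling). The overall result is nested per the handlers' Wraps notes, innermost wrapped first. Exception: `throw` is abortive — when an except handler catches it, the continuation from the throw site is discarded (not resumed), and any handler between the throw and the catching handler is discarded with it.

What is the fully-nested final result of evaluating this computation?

Working:
throw(5) @ H1 caught ⇒ 17
H2 returns [17]
= [17]

Answer: [17]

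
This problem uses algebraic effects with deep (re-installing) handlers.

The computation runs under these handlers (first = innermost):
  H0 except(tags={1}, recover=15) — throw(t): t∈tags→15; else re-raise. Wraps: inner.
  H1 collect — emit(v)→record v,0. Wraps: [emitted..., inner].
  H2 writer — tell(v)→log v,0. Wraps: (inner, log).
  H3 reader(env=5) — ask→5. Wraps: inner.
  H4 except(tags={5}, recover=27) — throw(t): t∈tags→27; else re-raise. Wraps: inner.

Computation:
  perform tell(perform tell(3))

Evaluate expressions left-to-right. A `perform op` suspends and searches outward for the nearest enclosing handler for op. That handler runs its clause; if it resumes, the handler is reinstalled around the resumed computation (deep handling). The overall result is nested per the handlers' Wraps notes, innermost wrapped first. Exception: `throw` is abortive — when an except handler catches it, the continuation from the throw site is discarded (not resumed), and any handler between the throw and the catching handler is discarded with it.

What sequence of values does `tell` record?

Answer: (3, 0)

Step-by-step:
tell(3) @ H2 ⇒ log+=3
tell(0) @ H2 ⇒ log+=0
H0 returns 0
H1 returns [0]
H2 returns ([0], (3, 0))
H3 returns ([0], (3, 0))
H4 returns ([0], (3, 0))
= ([0], (3, 0))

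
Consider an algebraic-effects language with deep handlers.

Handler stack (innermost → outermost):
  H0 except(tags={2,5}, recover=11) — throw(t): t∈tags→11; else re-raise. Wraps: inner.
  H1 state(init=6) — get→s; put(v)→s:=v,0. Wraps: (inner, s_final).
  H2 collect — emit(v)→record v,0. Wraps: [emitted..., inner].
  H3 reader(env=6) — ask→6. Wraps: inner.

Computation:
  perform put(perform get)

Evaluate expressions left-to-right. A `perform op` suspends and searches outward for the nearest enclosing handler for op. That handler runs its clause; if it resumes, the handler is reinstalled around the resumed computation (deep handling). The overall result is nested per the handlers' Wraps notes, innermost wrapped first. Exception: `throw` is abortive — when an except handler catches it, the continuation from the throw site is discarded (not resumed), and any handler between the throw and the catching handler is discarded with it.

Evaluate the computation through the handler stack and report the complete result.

Answer: [(0, 6)]

Working:
get @ H1 ⇒ 6
put(6) @ H1 ⇒ s:=6
H0 returns 0
H1 returns (0, 6)
H2 returns [(0, 6)]
H3 returns [(0, 6)]
= [(0, 6)]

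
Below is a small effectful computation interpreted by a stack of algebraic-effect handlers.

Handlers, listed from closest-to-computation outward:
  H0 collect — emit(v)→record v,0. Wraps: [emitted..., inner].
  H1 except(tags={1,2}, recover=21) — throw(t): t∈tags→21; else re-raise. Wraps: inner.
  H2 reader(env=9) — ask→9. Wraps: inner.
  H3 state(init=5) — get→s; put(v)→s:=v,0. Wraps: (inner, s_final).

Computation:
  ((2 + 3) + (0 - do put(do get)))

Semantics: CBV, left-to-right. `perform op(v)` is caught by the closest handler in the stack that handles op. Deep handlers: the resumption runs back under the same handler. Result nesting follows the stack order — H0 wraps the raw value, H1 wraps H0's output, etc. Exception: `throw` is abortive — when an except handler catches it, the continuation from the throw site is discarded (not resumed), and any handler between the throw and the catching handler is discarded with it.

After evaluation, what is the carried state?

Answer: 5

Step-by-step:
get @ H3 ⇒ 5
put(5) @ H3 ⇒ s:=5
H0 returns [5]
H1 returns [5]
H2 returns [5]
H3 returns ([5], 5)
= ([5], 5)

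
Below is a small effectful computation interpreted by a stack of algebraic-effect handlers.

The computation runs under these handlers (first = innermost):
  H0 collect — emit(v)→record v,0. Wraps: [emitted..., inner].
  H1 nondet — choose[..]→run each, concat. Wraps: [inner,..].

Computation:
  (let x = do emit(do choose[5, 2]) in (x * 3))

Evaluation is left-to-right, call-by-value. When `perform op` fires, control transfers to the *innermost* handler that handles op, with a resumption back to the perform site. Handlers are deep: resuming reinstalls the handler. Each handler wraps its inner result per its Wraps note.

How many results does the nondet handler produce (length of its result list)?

Answer: 2

Step-by-step:
choose[5, 2] @ H1
  branch[0] choose=5:
    emit(5) @ H0 ⇒ out+=5
    H0 returns [5, 0]
    H1 returns [[5, 0]]
  branch[1] choose=2:
    emit(2) @ H0 ⇒ out+=2
    H0 returns [2, 0]
    H1 returns [[2, 0]]
= [[5, 0], [2, 0]]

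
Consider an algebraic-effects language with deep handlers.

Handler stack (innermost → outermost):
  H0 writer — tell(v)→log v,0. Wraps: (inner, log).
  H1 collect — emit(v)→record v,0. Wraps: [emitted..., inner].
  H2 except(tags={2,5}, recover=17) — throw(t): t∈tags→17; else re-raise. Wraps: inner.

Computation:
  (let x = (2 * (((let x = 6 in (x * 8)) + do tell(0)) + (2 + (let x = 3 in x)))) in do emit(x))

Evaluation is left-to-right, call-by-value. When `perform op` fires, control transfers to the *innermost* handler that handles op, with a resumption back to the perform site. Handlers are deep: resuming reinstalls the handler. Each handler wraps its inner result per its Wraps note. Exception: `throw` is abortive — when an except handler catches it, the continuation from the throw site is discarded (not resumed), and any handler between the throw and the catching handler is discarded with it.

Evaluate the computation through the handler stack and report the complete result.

Answer: [106, (0, (0))]

Working:
tell(0) @ H0 ⇒ log+=0
emit(106) @ H1 ⇒ out+=106
H0 returns (0, (0))
H1 returns [106, (0, (0))]
H2 returns [106, (0, (0))]
= [106, (0, (0))]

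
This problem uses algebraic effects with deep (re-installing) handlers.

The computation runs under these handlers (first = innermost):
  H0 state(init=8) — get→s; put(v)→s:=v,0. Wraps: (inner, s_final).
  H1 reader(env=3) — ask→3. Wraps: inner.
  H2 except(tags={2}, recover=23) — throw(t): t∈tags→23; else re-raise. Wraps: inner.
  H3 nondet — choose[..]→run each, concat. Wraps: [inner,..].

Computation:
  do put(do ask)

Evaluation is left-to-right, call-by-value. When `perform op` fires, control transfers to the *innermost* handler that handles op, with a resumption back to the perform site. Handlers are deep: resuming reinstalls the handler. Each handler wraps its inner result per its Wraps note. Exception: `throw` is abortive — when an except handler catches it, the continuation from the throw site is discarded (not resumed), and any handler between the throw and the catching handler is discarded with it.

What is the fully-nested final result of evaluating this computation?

Evaluation trace:
ask @ H1 ⇒ 3
put(3) @ H0 ⇒ s:=3
H0 returns (0, 3)
H1 returns (0, 3)
H2 returns (0, 3)
H3 returns [(0, 3)]
= [(0, 3)]

Answer: [(0, 3)]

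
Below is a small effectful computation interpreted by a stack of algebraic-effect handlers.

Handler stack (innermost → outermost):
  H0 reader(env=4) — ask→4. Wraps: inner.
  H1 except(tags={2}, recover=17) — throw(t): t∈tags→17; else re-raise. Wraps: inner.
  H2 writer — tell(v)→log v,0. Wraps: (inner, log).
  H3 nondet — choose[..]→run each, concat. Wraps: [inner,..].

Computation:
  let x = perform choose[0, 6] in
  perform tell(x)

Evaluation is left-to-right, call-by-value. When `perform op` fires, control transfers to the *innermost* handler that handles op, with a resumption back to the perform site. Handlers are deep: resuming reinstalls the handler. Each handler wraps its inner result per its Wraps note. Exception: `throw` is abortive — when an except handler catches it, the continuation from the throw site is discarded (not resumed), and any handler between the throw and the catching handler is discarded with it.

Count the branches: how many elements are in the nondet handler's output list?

Answer: 2

Step-by-step:
choose[0, 6] @ H3
  branch[0] choose=0:
    tell(0) @ H2 ⇒ log+=0
    H0 returns 0
    H1 returns 0
    H2 returns (0, (0))
    H3 returns [(0, (0))]
  branch[1] choose=6:
    tell(6) @ H2 ⇒ log+=6
    H0 returns 0
    H1 returns 0
    H2 returns (0, (6))
    H3 returns [(0, (6))]
= [(0, (0)), (0, (6))]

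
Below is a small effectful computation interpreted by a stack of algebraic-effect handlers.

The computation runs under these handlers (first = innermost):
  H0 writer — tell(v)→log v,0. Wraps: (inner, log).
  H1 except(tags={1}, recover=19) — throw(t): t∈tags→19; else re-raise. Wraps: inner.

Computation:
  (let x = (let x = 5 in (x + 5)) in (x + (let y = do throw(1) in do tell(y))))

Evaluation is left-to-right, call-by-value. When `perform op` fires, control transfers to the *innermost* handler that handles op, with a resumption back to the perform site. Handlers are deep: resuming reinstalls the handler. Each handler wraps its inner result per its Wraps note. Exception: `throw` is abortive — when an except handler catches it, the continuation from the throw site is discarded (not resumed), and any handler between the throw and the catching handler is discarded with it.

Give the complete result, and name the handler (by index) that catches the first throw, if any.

Working:
throw(1) @ H1 caught ⇒ 19
= 19

Answer: 19 ; first throw caught by: H1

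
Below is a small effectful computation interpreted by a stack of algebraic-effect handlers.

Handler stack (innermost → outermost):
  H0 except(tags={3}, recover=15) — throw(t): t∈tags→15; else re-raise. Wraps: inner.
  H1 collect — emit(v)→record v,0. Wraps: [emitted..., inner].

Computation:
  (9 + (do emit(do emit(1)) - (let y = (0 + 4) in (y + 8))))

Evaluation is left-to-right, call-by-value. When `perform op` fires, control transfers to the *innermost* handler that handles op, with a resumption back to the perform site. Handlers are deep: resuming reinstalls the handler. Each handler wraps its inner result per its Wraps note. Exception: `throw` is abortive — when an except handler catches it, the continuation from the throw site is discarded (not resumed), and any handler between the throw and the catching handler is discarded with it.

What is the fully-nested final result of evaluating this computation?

Answer: [1, 0, -3]

Step-by-step:
emit(1) @ H1 ⇒ out+=1
emit(0) @ H1 ⇒ out+=0
H0 returns -3
H1 returns [1, 0, -3]
= [1, 0, -3]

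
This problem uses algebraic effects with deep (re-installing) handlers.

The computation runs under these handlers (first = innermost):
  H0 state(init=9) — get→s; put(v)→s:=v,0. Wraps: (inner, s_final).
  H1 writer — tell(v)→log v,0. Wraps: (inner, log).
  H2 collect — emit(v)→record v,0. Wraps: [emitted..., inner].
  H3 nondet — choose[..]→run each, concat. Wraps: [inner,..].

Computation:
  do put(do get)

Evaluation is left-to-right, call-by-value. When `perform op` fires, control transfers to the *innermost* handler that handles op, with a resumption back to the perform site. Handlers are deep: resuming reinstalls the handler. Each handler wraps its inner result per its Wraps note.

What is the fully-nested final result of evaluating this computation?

Evaluation trace:
get @ H0 ⇒ 9
put(9) @ H0 ⇒ s:=9
H0 returns (0, 9)
H1 returns ((0, 9), ())
H2 returns [((0, 9), ())]
H3 returns [[((0, 9), ())]]
= [[((0, 9), ())]]

Answer: [[((0, 9), ())]]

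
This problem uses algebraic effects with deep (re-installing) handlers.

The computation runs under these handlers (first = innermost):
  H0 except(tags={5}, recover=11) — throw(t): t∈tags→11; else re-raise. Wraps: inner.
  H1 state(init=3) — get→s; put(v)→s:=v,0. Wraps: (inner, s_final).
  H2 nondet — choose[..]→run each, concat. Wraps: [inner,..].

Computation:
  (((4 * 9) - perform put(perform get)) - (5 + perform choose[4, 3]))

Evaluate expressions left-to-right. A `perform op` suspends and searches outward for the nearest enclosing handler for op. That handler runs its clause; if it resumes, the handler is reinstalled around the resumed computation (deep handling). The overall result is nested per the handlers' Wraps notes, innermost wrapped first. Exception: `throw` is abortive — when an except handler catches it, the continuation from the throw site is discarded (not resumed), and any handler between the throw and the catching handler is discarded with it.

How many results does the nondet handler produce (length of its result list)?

Answer: 2

Evaluation trace:
get @ H1 ⇒ 3
put(3) @ H1 ⇒ s:=3
choose[4, 3] @ H2
  branch[0] choose=4:
    H0 returns 27
    H1 returns (27, 3)
    H2 returns [(27, 3)]
  branch[1] choose=3:
    H0 returns 28
    H1 returns (28, 3)
    H2 returns [(28, 3)]
= [(27, 3), (28, 3)]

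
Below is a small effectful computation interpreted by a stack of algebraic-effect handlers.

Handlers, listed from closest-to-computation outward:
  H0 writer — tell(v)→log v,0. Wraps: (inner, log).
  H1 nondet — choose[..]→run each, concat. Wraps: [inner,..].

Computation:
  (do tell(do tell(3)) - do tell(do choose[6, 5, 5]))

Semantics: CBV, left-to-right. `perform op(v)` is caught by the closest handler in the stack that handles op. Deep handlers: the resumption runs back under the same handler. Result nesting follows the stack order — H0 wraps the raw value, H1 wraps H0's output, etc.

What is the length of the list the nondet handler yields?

Step-by-step:
tell(3) @ H0 ⇒ log+=3
tell(0) @ H0 ⇒ log+=0
choose[6, 5, 5] @ H1
  branch[0] choose=6:
    tell(6) @ H0 ⇒ log+=6
    H0 returns (0, (3, 0, 6))
    H1 returns [(0, (3, 0, 6))]
  branch[1] choose=5:
    tell(5) @ H0 ⇒ log+=5
    H0 returns (0, (3, 0, 5))
    H1 returns [(0, (3, 0, 5))]
  branch[2] choose=5:
    tell(5) @ H0 ⇒ log+=5
    H0 returns (0, (3, 0, 5))
    H1 returns [(0, (3, 0, 5))]
= [(0, (3, 0, 6)), (0, (3, 0, 5)), (0, (3, 0, 5))]

Answer: 3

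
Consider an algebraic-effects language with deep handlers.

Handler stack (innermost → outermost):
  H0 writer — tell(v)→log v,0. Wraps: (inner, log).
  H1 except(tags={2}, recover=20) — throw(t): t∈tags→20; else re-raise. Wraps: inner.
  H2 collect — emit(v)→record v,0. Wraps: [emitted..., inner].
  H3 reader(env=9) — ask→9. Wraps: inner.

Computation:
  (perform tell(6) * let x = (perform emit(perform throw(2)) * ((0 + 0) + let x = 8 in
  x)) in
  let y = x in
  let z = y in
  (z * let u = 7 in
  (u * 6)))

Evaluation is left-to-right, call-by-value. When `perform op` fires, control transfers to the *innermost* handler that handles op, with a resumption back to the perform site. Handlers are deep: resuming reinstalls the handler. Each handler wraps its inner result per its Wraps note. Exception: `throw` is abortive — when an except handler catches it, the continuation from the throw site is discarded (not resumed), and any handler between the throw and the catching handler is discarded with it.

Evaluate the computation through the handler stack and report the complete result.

Answer: [20]

Working:
tell(6) @ H0 ⇒ log+=6
throw(2) @ H1 caught ⇒ 20
H2 returns [20]
H3 returns [20]
= [20]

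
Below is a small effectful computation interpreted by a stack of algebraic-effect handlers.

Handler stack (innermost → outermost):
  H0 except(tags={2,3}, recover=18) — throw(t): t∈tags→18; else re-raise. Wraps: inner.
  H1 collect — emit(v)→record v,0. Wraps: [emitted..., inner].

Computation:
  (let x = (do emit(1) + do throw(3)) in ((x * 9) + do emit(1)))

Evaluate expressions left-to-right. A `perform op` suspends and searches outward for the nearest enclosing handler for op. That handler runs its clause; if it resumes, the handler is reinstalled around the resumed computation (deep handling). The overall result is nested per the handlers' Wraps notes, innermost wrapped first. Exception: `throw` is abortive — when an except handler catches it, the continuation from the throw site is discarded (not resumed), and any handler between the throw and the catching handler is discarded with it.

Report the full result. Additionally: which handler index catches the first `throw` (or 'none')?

Step-by-step:
emit(1) @ H1 ⇒ out+=1
throw(3) @ H0 caught ⇒ 18
H1 returns [1, 18]
= [1, 18]

Answer: [1, 18] ; first throw caught by: H0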